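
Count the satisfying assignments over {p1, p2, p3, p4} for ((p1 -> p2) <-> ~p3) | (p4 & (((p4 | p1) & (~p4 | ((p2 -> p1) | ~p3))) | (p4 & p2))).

12

Initial set: {(((p1 -> p2) <-> ~p3) | (p4 & (((p4 | p1) & (~p4 | ((p2 -> p1) | ~p3))) | (p4 & p2))))}.
(((p1 -> p2) <-> ~p3) | (p4 & (((p4 | p1) & (~p4 | ((p2 -> p1) | ~p3))) | (p4 & p2)))): β-rule — branch into ((p1 -> p2) <-> ~p3)  //  (p4 & (((p4 | p1) & (~p4 | ((p2 -> p1) | ~p3))) | (p4 & p2))).
  branch 1 (add ((p1 -> p2) <-> ~p3)):
    ((p1 -> p2) <-> ~p3): β-rule — branch into (p1 -> p2), ~p3  //  ~(p1 -> p2), ~~p3.
      branch 1.1 (add (p1 -> p2), ~p3):
        (p1 -> p2): β-rule — branch into ~p1  //  p2.
          branch 1.1.1 (add ~p1):
            ○ open, literals {p1=F, p3=F}.
          branch 1.1.2 (add p2):
            ○ open, literals {p2=T, p3=F}.
      branch 1.2 (add ~(p1 -> p2), ~~p3):
        ~(p1 -> p2): α-rule — add p1, ~p2.
        ○ open, literals {p1=T, p2=F, p3=T}.
  branch 2 (add (p4 & (((p4 | p1) & (~p4 | ((p2 -> p1) | ~p3))) | (p4 & p2)))):
    (p4 & (((p4 | p1) & (~p4 | ((p2 -> p1) | ~p3))) | (p4 & p2))): α-rule — add p4, (((p4 | p1) & (~p4 | ((p2 -> p1) | ~p3))) | (p4 & p2)).
    (((p4 | p1) & (~p4 | ((p2 -> p1) | ~p3))) | (p4 & p2)): β-rule — branch into ((p4 | p1) & (~p4 | ((p2 -> p1) | ~p3)))  //  (p4 & p2).
      branch 2.1 (add ((p4 | p1) & (~p4 | ((p2 -> p1) | ~p3)))):
        ((p4 | p1) & (~p4 | ((p2 -> p1) | ~p3))): α-rule — add (p4 | p1), (~p4 | ((p2 -> p1) | ~p3)).
        (p4 | p1): β-rule — branch into p4  //  p1.
          branch 2.1.1 (add p4):
            (~p4 | ((p2 -> p1) | ~p3)): β-rule — branch into ~p4  //  ((p2 -> p1) | ~p3).
              branch 2.1.1.1 (add ~p4):
                × closes — contains both p4 and ~p4.
              branch 2.1.1.2 (add ((p2 -> p1) | ~p3)):
                ((p2 -> p1) | ~p3): β-rule — branch into (p2 -> p1)  //  ~p3.
                  branch 2.1.1.2.1 (add (p2 -> p1)):
                    (p2 -> p1): β-rule — branch into ~p2  //  p1.
                      branch 2.1.1.2.1.1 (add ~p2):
                        ○ open, literals {p2=F, p4=T}.
                      branch 2.1.1.2.1.2 (add p1):
                        ○ open, literals {p1=T, p4=T}.
                  branch 2.1.1.2.2 (add ~p3):
                    ○ open, literals {p3=F, p4=T}.
          branch 2.1.2 (add p1):
            (~p4 | ((p2 -> p1) | ~p3)): β-rule — branch into ~p4  //  ((p2 -> p1) | ~p3).
              branch 2.1.2.1 (add ~p4):
                × closes — contains both p4 and ~p4.
              branch 2.1.2.2 (add ((p2 -> p1) | ~p3)):
                ((p2 -> p1) | ~p3): β-rule — branch into (p2 -> p1)  //  ~p3.
                  branch 2.1.2.2.1 (add (p2 -> p1)):
                    (p2 -> p1): β-rule — branch into ~p2  //  p1.
                      branch 2.1.2.2.1.1 (add ~p2):
                        ○ open, literals {p1=T, p2=F, p4=T}.
                      branch 2.1.2.2.1.2 (add p1):
                        ○ open, literals {p1=T, p4=T}.
                  branch 2.1.2.2.2 (add ~p3):
                    ○ open, literals {p1=T, p3=F, p4=T}.
      branch 2.2 (add (p4 & p2)):
        (p4 & p2): α-rule — add p4, p2.
        ○ open, literals {p2=T, p4=T}.
2 branches closed, 10 open.
Each open branch fixes some atoms; the unmentioned ones are free. Counting distinct full assignments: branch {p1=F, p3=F} (p2, p4) contributes 4 new; branch {p2=T, p3=F} (p1, p4) contributes 2 new; branch {p1=T, p2=F, p3=T} (p4) contributes 2 new; branch {p2=F, p4=T} (p1, p3) contributes 2 new; branch {p1=T, p4=T} (p2, p3) contributes 1 new; branch {p3=F, p4=T} (p1, p2) contributes 0 new; branch {p1=T, p2=F, p4=T} (p3) contributes 0 new; branch {p1=T, p4=T} (p2, p3) contributes 0 new; branch {p1=T, p3=F, p4=T} (p2) contributes 0 new; branch {p2=T, p4=T} (p1, p3) contributes 1 new. Total: 12.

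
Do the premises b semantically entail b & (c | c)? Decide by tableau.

No

Initial set: {b; ~(b & (c | c))}.
~(b & (c | c)): β-rule — branch into ~b  //  ~(c | c).
  branch 1 (add ~b):
    × closes — contains both b and ~b.
  branch 2 (add ~(c | c)):
    ~(c | c): α-rule — add ~c, ~c.
    ○ open, literals {b=T, c=F}.
1 branch closed, 1 open.
An open branch gives a countermodel: b=T, c=F (unmentioned atoms arbitrary); the premises hold there but the conclusion fails.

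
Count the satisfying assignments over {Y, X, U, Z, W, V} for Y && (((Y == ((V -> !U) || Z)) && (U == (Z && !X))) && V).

8

Initial set: {(Y && (((Y == ((V -> !U) || Z)) && (U == (Z && !X))) && V))}.
(Y && (((Y == ((V -> !U) || Z)) && (U == (Z && !X))) && V)): α-rule — add Y, (((Y == ((V -> !U) || Z)) && (U == (Z && !X))) && V).
(((Y == ((V -> !U) || Z)) && (U == (Z && !X))) && V): α-rule — add ((Y == ((V -> !U) || Z)) && (U == (Z && !X))), V.
((Y == ((V -> !U) || Z)) && (U == (Z && !X))): α-rule — add (Y == ((V -> !U) || Z)), (U == (Z && !X)).
(Y == ((V -> !U) || Z)): β-rule — branch into Y, ((V -> !U) || Z)  //  !Y, !((V -> !U) || Z).
  branch 1 (add Y, ((V -> !U) || Z)):
    (U == (Z && !X)): β-rule — branch into U, (Z && !X)  //  !U, !(Z && !X).
      branch 1.1 (add U, (Z && !X)):
        (Z && !X): α-rule — add Z, !X.
        ((V -> !U) || Z): β-rule — branch into (V -> !U)  //  Z.
          branch 1.1.1 (add (V -> !U)):
            (V -> !U): β-rule — branch into !V  //  !U.
              branch 1.1.1.1 (add !V):
                × closes — contains both V and !V.
              branch 1.1.1.2 (add !U):
                × closes — contains both U and !U.
          branch 1.1.2 (add Z):
            ○ open, literals {U=true, V=true, X=false, Y=true, Z=true}.
      branch 1.2 (add !U, !(Z && !X)):
        ((V -> !U) || Z): β-rule — branch into (V -> !U)  //  Z.
          branch 1.2.1 (add (V -> !U)):
            !(Z && !X): β-rule — branch into !Z  //  !!X.
              branch 1.2.1.1 (add !Z):
                (V -> !U): β-rule — branch into !V  //  !U.
                  branch 1.2.1.1.1 (add !V):
                    × closes — contains both V and !V.
                  branch 1.2.1.1.2 (add !U):
                    ○ open, literals {U=false, V=true, Y=true, Z=false}.
              branch 1.2.1.2 (add !!X):
                (V -> !U): β-rule — branch into !V  //  !U.
                  branch 1.2.1.2.1 (add !V):
                    × closes — contains both V and !V.
                  branch 1.2.1.2.2 (add !U):
                    ○ open, literals {U=false, V=true, X=true, Y=true}.
          branch 1.2.2 (add Z):
            !(Z && !X): β-rule — branch into !Z  //  !!X.
              branch 1.2.2.1 (add !Z):
                × closes — contains both Z and !Z.
              branch 1.2.2.2 (add !!X):
                ○ open, literals {U=false, V=true, X=true, Y=true, Z=true}.
  branch 2 (add !Y, !((V -> !U) || Z)):
    × closes — contains both Y and !Y.
6 branches closed, 4 open.
Each open branch fixes some atoms; the unmentioned ones are free. Counting distinct full assignments: branch {U=true, V=true, X=false, Y=true, Z=true} (W) contributes 2 new; branch {U=false, V=true, Y=true, Z=false} (X, W) contributes 4 new; branch {U=false, V=true, X=true, Y=true} (Z, W) contributes 2 new; branch {U=false, V=true, X=true, Y=true, Z=true} (W) contributes 0 new. Total: 8.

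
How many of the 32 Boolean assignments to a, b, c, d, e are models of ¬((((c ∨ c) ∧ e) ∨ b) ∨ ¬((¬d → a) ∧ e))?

Initial set: {T ¬((((c ∨ c) ∧ e) ∨ b) ∨ ¬((¬d → a) ∧ e))}.
T ¬((((c ∨ c) ∧ e) ∨ b) ∨ ¬((¬d → a) ∧ e)): α-rule — add F (((c ∨ c) ∧ e) ∨ b), F ¬((¬d → a) ∧ e).
F (((c ∨ c) ∧ e) ∨ b): α-rule — add F ((c ∨ c) ∧ e), F b.
F ¬((¬d → a) ∧ e): α-rule — add T (¬d → a), T e.
F ((c ∨ c) ∧ e): β-rule — branch into F (c ∨ c)  //  F e.
  branch 1 (add F (c ∨ c)):
    F (c ∨ c): α-rule — add F c, F c.
    T (¬d → a): β-rule — branch into F ¬d  //  T a.
      branch 1.1 (add F ¬d):
        ○ open, literals {b=0, c=0, d=1, e=1}.
      branch 1.2 (add T a):
        ○ open, literals {a=1, b=0, c=0, e=1}.
  branch 2 (add F e):
    × closes — contains both e and ¬e.
1 branch closed, 2 open.
Each open branch fixes some atoms; the unmentioned ones are free. Counting distinct full assignments: branch {b=0, c=0, d=1, e=1} (a) contributes 2 new; branch {a=1, b=0, c=0, e=1} (d) contributes 1 new. Total: 3.

3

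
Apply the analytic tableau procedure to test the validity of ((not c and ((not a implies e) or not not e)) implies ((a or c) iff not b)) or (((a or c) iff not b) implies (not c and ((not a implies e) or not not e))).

Valid

Assume the negation and expand:
Initial set: {not (((not c and ((not a implies e) or not not e)) implies ((a or c) iff not b)) or (((a or c) iff not b) implies (not c and ((not a implies e) or not not e))))}.
not (((not c and ((not a implies e) or not not e)) implies ((a or c) iff not b)) or (((a or c) iff not b) implies (not c and ((not a implies e) or not not e)))): α-rule — add not ((not c and ((not a implies e) or not not e)) implies ((a or c) iff not b)), not (((a or c) iff not b) implies (not c and ((not a implies e) or not not e))).
not ((not c and ((not a implies e) or not not e)) implies ((a or c) iff not b)): α-rule — add (not c and ((not a implies e) or not not e)), not ((a or c) iff not b).
not (((a or c) iff not b) implies (not c and ((not a implies e) or not not e))): α-rule — add ((a or c) iff not b), not (not c and ((not a implies e) or not not e)).
(not c and ((not a implies e) or not not e)): α-rule — add not c, ((not a implies e) or not not e).
not ((a or c) iff not b): β-rule — branch into (a or c), not not b  //  not (a or c), not b.
  branch 1 (add (a or c), not not b):
    ((a or c) iff not b): β-rule — branch into (a or c), not b  //  not (a or c), not not b.
      branch 1.1 (add (a or c), not b):
        × closes — contains both b and not b.
      branch 1.2 (add not (a or c), not not b):
        not (a or c): α-rule — add not a, not c.
        not (not c and ((not a implies e) or not not e)): β-rule — branch into not not c  //  not ((not a implies e) or not not e).
          branch 1.2.1 (add not not c):
            × closes — contains both c and not c.
          branch 1.2.2 (add not ((not a implies e) or not not e)):
            not ((not a implies e) or not not e): α-rule — add not (not a implies e), not not not e.
            not (not a implies e): α-rule — add not a, not e.
            not not not e: drop double negation, giving not e.
            ((not a implies e) or not not e): β-rule — branch into (not a implies e)  //  not not e.
              branch 1.2.2.1 (add (not a implies e)):
                (a or c): β-rule — branch into a  //  c.
                  branch 1.2.2.1.1 (add a):
                    × closes — contains both a and not a.
                  branch 1.2.2.1.2 (add c):
                    × closes — contains both c and not c.
              branch 1.2.2.2 (add not not e):
                not not e: drop double negation, giving e.
                × closes — contains both e and not e.
  branch 2 (add not (a or c), not b):
    not (a or c): α-rule — add not a, not c.
    ((a or c) iff not b): β-rule — branch into (a or c), not b  //  not (a or c), not not b.
      branch 2.1 (add (a or c), not b):
        not (not c and ((not a implies e) or not not e)): β-rule — branch into not not c  //  not ((not a implies e) or not not e).
          branch 2.1.1 (add not not c):
            × closes — contains both c and not c.
          branch 2.1.2 (add not ((not a implies e) or not not e)):
            not ((not a implies e) or not not e): α-rule — add not (not a implies e), not not not e.
            not (not a implies e): α-rule — add not a, not e.
            not not not e: drop double negation, giving not e.
            ((not a implies e) or not not e): β-rule — branch into (not a implies e)  //  not not e.
              branch 2.1.2.1 (add (not a implies e)):
                (a or c): β-rule — branch into a  //  c.
                  branch 2.1.2.1.1 (add a):
                    × closes — contains both a and not a.
                  branch 2.1.2.1.2 (add c):
                    × closes — contains both c and not c.
              branch 2.1.2.2 (add not not e):
                not not e: drop double negation, giving e.
                × closes — contains both e and not e.
      branch 2.2 (add not (a or c), not not b):
        × closes — contains both b and not b.
All 10 branches close.
Every branch closed, so the negation is unsatisfiable and the formula is valid.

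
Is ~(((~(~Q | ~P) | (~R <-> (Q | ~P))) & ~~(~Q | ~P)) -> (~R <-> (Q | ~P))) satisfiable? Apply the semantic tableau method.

Initial set: {~(((~(~Q | ~P) | (~R <-> (Q | ~P))) & ~~(~Q | ~P)) -> (~R <-> (Q | ~P)))}.
~(((~(~Q | ~P) | (~R <-> (Q | ~P))) & ~~(~Q | ~P)) -> (~R <-> (Q | ~P))): α-rule — add ((~(~Q | ~P) | (~R <-> (Q | ~P))) & ~~(~Q | ~P)), ~(~R <-> (Q | ~P)).
((~(~Q | ~P) | (~R <-> (Q | ~P))) & ~~(~Q | ~P)): α-rule — add (~(~Q | ~P) | (~R <-> (Q | ~P))), ~~(~Q | ~P).
~~(~Q | ~P): drop double negation, giving (~Q | ~P).
~(~R <-> (Q | ~P)): β-rule — branch into ~R, ~(Q | ~P)  //  ~~R, (Q | ~P).
  branch 1 (add ~R, ~(Q | ~P)):
    ~(Q | ~P): α-rule — add ~Q, ~~P.
    (~(~Q | ~P) | (~R <-> (Q | ~P))): β-rule — branch into ~(~Q | ~P)  //  (~R <-> (Q | ~P)).
      branch 1.1 (add ~(~Q | ~P)):
        ~(~Q | ~P): α-rule — add ~~Q, ~~P.
        × closes — contains both Q and ~Q.
      branch 1.2 (add (~R <-> (Q | ~P))):
        (~Q | ~P): β-rule — branch into ~Q  //  ~P.
          branch 1.2.1 (add ~Q):
            (~R <-> (Q | ~P)): β-rule — branch into ~R, (Q | ~P)  //  ~~R, ~(Q | ~P).
              branch 1.2.1.1 (add ~R, (Q | ~P)):
                (Q | ~P): β-rule — branch into Q  //  ~P.
                  branch 1.2.1.1.1 (add Q):
                    × closes — contains both Q and ~Q.
                  branch 1.2.1.1.2 (add ~P):
                    × closes — contains both P and ~P.
              branch 1.2.1.2 (add ~~R, ~(Q | ~P)):
                × closes — contains both R and ~R.
          branch 1.2.2 (add ~P):
            × closes — contains both P and ~P.
  branch 2 (add ~~R, (Q | ~P)):
    (~(~Q | ~P) | (~R <-> (Q | ~P))): β-rule — branch into ~(~Q | ~P)  //  (~R <-> (Q | ~P)).
      branch 2.1 (add ~(~Q | ~P)):
        ~(~Q | ~P): α-rule — add ~~Q, ~~P.
        (~Q | ~P): β-rule — branch into ~Q  //  ~P.
          branch 2.1.1 (add ~Q):
            × closes — contains both Q and ~Q.
          branch 2.1.2 (add ~P):
            × closes — contains both P and ~P.
      branch 2.2 (add (~R <-> (Q | ~P))):
        (~Q | ~P): β-rule — branch into ~Q  //  ~P.
          branch 2.2.1 (add ~Q):
            (Q | ~P): β-rule — branch into Q  //  ~P.
              branch 2.2.1.1 (add Q):
                × closes — contains both Q and ~Q.
              branch 2.2.1.2 (add ~P):
                (~R <-> (Q | ~P)): β-rule — branch into ~R, (Q | ~P)  //  ~~R, ~(Q | ~P).
                  branch 2.2.1.2.1 (add ~R, (Q | ~P)):
                    × closes — contains both R and ~R.
                  branch 2.2.1.2.2 (add ~~R, ~(Q | ~P)):
                    ~(Q | ~P): α-rule — add ~Q, ~~P.
                    × closes — contains both P and ~P.
          branch 2.2.2 (add ~P):
            (Q | ~P): β-rule — branch into Q  //  ~P.
              branch 2.2.2.1 (add Q):
                (~R <-> (Q | ~P)): β-rule — branch into ~R, (Q | ~P)  //  ~~R, ~(Q | ~P).
                  branch 2.2.2.1.1 (add ~R, (Q | ~P)):
                    × closes — contains both R and ~R.
                  branch 2.2.2.1.2 (add ~~R, ~(Q | ~P)):
                    ~(Q | ~P): α-rule — add ~Q, ~~P.
                    × closes — contains both Q and ~Q.
              branch 2.2.2.2 (add ~P):
                (~R <-> (Q | ~P)): β-rule — branch into ~R, (Q | ~P)  //  ~~R, ~(Q | ~P).
                  branch 2.2.2.2.1 (add ~R, (Q | ~P)):
                    × closes — contains both R and ~R.
                  branch 2.2.2.2.2 (add ~~R, ~(Q | ~P)):
                    ~(Q | ~P): α-rule — add ~Q, ~~P.
                    × closes — contains both P and ~P.
All 14 branches close.
Every branch closed; the formula is unsatisfiable.

Unsatisfiable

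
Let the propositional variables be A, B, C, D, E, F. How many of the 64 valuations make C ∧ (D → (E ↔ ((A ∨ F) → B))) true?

Initial set: {(C ∧ (D → (E ↔ ((A ∨ F) → B))))}.
(C ∧ (D → (E ↔ ((A ∨ F) → B)))): α-rule — add C, (D → (E ↔ ((A ∨ F) → B))).
(D → (E ↔ ((A ∨ F) → B))): β-rule — branch into ¬D  //  (E ↔ ((A ∨ F) → B)).
  branch 1 (add ¬D):
    ○ open, literals {C=true, D=false}.
  branch 2 (add (E ↔ ((A ∨ F) → B))):
    (E ↔ ((A ∨ F) → B)): β-rule — branch into E, ((A ∨ F) → B)  //  ¬E, ¬((A ∨ F) → B).
      branch 2.1 (add E, ((A ∨ F) → B)):
        ((A ∨ F) → B): β-rule — branch into ¬(A ∨ F)  //  B.
          branch 2.1.1 (add ¬(A ∨ F)):
            ¬(A ∨ F): α-rule — add ¬A, ¬F.
            ○ open, literals {A=false, C=true, E=true, F=false}.
          branch 2.1.2 (add B):
            ○ open, literals {B=true, C=true, E=true}.
      branch 2.2 (add ¬E, ¬((A ∨ F) → B)):
        ¬((A ∨ F) → B): α-rule — add (A ∨ F), ¬B.
        (A ∨ F): β-rule — branch into A  //  F.
          branch 2.2.1 (add A):
            ○ open, literals {A=true, B=false, C=true, E=false}.
          branch 2.2.2 (add F):
            ○ open, literals {B=false, C=true, E=false, F=true}.
0 branches closed, 5 open.
Each open branch fixes some atoms; the unmentioned ones are free. Counting distinct full assignments: branch {C=true, D=false} (A, B, E, F) contributes 16 new; branch {A=false, C=true, E=true, F=false} (B, D) contributes 2 new; branch {B=true, C=true, E=true} (A, D, F) contributes 3 new; branch {A=true, B=false, C=true, E=false} (D, F) contributes 2 new; branch {B=false, C=true, E=false, F=true} (A, D) contributes 1 new. Total: 24.

24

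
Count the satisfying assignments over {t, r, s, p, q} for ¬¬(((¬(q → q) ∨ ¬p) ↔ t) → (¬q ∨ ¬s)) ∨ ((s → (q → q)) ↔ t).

Initial set: {(¬¬(((¬(q → q) ∨ ¬p) ↔ t) → (¬q ∨ ¬s)) ∨ ((s → (q → q)) ↔ t))}.
(¬¬(((¬(q → q) ∨ ¬p) ↔ t) → (¬q ∨ ¬s)) ∨ ((s → (q → q)) ↔ t)): β-rule — branch into ¬¬(((¬(q → q) ∨ ¬p) ↔ t) → (¬q ∨ ¬s))  //  ((s → (q → q)) ↔ t).
  branch 1 (add ¬¬(((¬(q → q) ∨ ¬p) ↔ t) → (¬q ∨ ¬s))):
    ¬¬(((¬(q → q) ∨ ¬p) ↔ t) → (¬q ∨ ¬s)): drop double negation, giving (((¬(q → q) ∨ ¬p) ↔ t) → (¬q ∨ ¬s)).
    (((¬(q → q) ∨ ¬p) ↔ t) → (¬q ∨ ¬s)): β-rule — branch into ¬((¬(q → q) ∨ ¬p) ↔ t)  //  (¬q ∨ ¬s).
      branch 1.1 (add ¬((¬(q → q) ∨ ¬p) ↔ t)):
        ¬((¬(q → q) ∨ ¬p) ↔ t): β-rule — branch into (¬(q → q) ∨ ¬p), ¬t  //  ¬(¬(q → q) ∨ ¬p), t.
          branch 1.1.1 (add (¬(q → q) ∨ ¬p), ¬t):
            (¬(q → q) ∨ ¬p): β-rule — branch into ¬(q → q)  //  ¬p.
              branch 1.1.1.1 (add ¬(q → q)):
                ¬(q → q): α-rule — add q, ¬q.
                × closes — contains both q and ¬q.
              branch 1.1.1.2 (add ¬p):
                ○ open, literals {p=0, t=0}.
          branch 1.1.2 (add ¬(¬(q → q) ∨ ¬p), t):
            ¬(¬(q → q) ∨ ¬p): α-rule — add ¬¬(q → q), ¬¬p.
            ¬¬(q → q): β-rule — branch into ¬q  //  q.
              branch 1.1.2.1 (add ¬q):
                ○ open, literals {p=1, q=0, t=1}.
              branch 1.1.2.2 (add q):
                ○ open, literals {p=1, q=1, t=1}.
      branch 1.2 (add (¬q ∨ ¬s)):
        (¬q ∨ ¬s): β-rule — branch into ¬q  //  ¬s.
          branch 1.2.1 (add ¬q):
            ○ open, literals {q=0}.
          branch 1.2.2 (add ¬s):
            ○ open, literals {s=0}.
  branch 2 (add ((s → (q → q)) ↔ t)):
    ((s → (q → q)) ↔ t): β-rule — branch into (s → (q → q)), t  //  ¬(s → (q → q)), ¬t.
      branch 2.1 (add (s → (q → q)), t):
        (s → (q → q)): β-rule — branch into ¬s  //  (q → q).
          branch 2.1.1 (add ¬s):
            ○ open, literals {s=0, t=1}.
          branch 2.1.2 (add (q → q)):
            (q → q): β-rule — branch into ¬q  //  q.
              branch 2.1.2.1 (add ¬q):
                ○ open, literals {q=0, t=1}.
              branch 2.1.2.2 (add q):
                ○ open, literals {q=1, t=1}.
      branch 2.2 (add ¬(s → (q → q)), ¬t):
        ¬(s → (q → q)): α-rule — add s, ¬(q → q).
        ¬(q → q): α-rule — add q, ¬q.
        × closes — contains both q and ¬q.
2 branches closed, 8 open.
Each open branch fixes some atoms; the unmentioned ones are free. Counting distinct full assignments: branch {p=0, t=0} (r, s, q) contributes 8 new; branch {p=1, q=0, t=1} (r, s) contributes 4 new; branch {p=1, q=1, t=1} (r, s) contributes 4 new; branch {q=0} (t, r, s, p) contributes 8 new; branch {s=0} (t, r, p, q) contributes 4 new; branch {s=0, t=1} (r, p, q) contributes 0 new; branch {q=0, t=1} (r, s, p) contributes 0 new; branch {q=1, t=1} (r, s, p) contributes 2 new. Total: 30.

30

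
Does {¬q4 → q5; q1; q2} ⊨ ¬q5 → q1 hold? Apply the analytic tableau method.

Yes

Initial set: {(¬q4 → q5); q1; q2; ¬(¬q5 → q1)}.
¬(¬q5 → q1): α-rule — add ¬q5, ¬q1.
× closes — contains both q1 and ¬q1.
All 1 branch closes.
Every branch closed, so the premises entail the conclusion.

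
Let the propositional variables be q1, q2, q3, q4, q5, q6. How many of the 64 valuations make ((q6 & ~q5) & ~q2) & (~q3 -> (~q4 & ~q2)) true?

Initial set: {(((q6 & ~q5) & ~q2) & (~q3 -> (~q4 & ~q2)))}.
(((q6 & ~q5) & ~q2) & (~q3 -> (~q4 & ~q2))): α-rule — add ((q6 & ~q5) & ~q2), (~q3 -> (~q4 & ~q2)).
((q6 & ~q5) & ~q2): α-rule — add (q6 & ~q5), ~q2.
(q6 & ~q5): α-rule — add q6, ~q5.
(~q3 -> (~q4 & ~q2)): β-rule — branch into ~~q3  //  (~q4 & ~q2).
  branch 1 (add ~~q3):
    ○ open, literals {q2=false, q3=true, q5=false, q6=true}.
  branch 2 (add (~q4 & ~q2)):
    (~q4 & ~q2): α-rule — add ~q4, ~q2.
    ○ open, literals {q2=false, q4=false, q5=false, q6=true}.
0 branches closed, 2 open.
Each open branch fixes some atoms; the unmentioned ones are free. Counting distinct full assignments: branch {q2=false, q3=true, q5=false, q6=true} (q1, q4) contributes 4 new; branch {q2=false, q4=false, q5=false, q6=true} (q1, q3) contributes 2 new. Total: 6.

6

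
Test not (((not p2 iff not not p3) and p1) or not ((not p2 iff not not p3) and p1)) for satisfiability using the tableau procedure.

Initial set: {T not (((not p2 iff not not p3) and p1) or not ((not p2 iff not not p3) and p1))}.
T not (((not p2 iff not not p3) and p1) or not ((not p2 iff not not p3) and p1)): α-rule — add F ((not p2 iff not not p3) and p1), F not ((not p2 iff not not p3) and p1).
F not ((not p2 iff not not p3) and p1): α-rule — add T (not p2 iff not not p3), T p1.
F ((not p2 iff not not p3) and p1): β-rule — branch into F (not p2 iff not not p3)  //  F p1.
  branch 1 (add F (not p2 iff not not p3)):
    T (not p2 iff not not p3): β-rule — branch into T not p2, T not not p3  //  F not p2, F not not p3.
      branch 1.1 (add T not p2, T not not p3):
        T not not p3: drop double negation, giving T p3.
        F (not p2 iff not not p3): β-rule — branch into T not p2, F not not p3  //  F not p2, T not not p3.
          branch 1.1.1 (add T not p2, F not not p3):
            F not not p3: drop double negation, giving F p3.
            × closes — contains both p3 and not p3.
          branch 1.1.2 (add F not p2, T not not p3):
            × closes — contains both p2 and not p2.
      branch 1.2 (add F not p2, F not not p3):
        F not not p3: drop double negation, giving F p3.
        F (not p2 iff not not p3): β-rule — branch into T not p2, F not not p3  //  F not p2, T not not p3.
          branch 1.2.1 (add T not p2, F not not p3):
            × closes — contains both p2 and not p2.
          branch 1.2.2 (add F not p2, T not not p3):
            T not not p3: drop double negation, giving T p3.
            × closes — contains both p3 and not p3.
  branch 2 (add F p1):
    × closes — contains both p1 and not p1.
All 5 branches close.
Every branch closed; the formula is unsatisfiable.

Unsatisfiable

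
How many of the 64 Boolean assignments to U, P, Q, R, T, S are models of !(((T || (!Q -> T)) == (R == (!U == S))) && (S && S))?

48

Initial set: {!(((T || (!Q -> T)) == (R == (!U == S))) && (S && S))}.
!(((T || (!Q -> T)) == (R == (!U == S))) && (S && S)): β-rule — branch into !((T || (!Q -> T)) == (R == (!U == S)))  //  !(S && S).
  branch 1 (add !((T || (!Q -> T)) == (R == (!U == S)))):
    !((T || (!Q -> T)) == (R == (!U == S))): β-rule — branch into (T || (!Q -> T)), !(R == (!U == S))  //  !(T || (!Q -> T)), (R == (!U == S)).
      branch 1.1 (add (T || (!Q -> T)), !(R == (!U == S))):
        (T || (!Q -> T)): β-rule — branch into T  //  (!Q -> T).
          branch 1.1.1 (add T):
            !(R == (!U == S)): β-rule — branch into R, !(!U == S)  //  !R, (!U == S).
              branch 1.1.1.1 (add R, !(!U == S)):
                !(!U == S): β-rule — branch into !U, !S  //  !!U, S.
                  branch 1.1.1.1.1 (add !U, !S):
                    ○ open, literals {R=T, S=F, T=T, U=F}.
                  branch 1.1.1.1.2 (add !!U, S):
                    ○ open, literals {R=T, S=T, T=T, U=T}.
              branch 1.1.1.2 (add !R, (!U == S)):
                (!U == S): β-rule — branch into !U, S  //  !!U, !S.
                  branch 1.1.1.2.1 (add !U, S):
                    ○ open, literals {R=F, S=T, T=T, U=F}.
                  branch 1.1.1.2.2 (add !!U, !S):
                    ○ open, literals {R=F, S=F, T=T, U=T}.
          branch 1.1.2 (add (!Q -> T)):
            !(R == (!U == S)): β-rule — branch into R, !(!U == S)  //  !R, (!U == S).
              branch 1.1.2.1 (add R, !(!U == S)):
                (!Q -> T): β-rule — branch into !!Q  //  T.
                  branch 1.1.2.1.1 (add !!Q):
                    !(!U == S): β-rule — branch into !U, !S  //  !!U, S.
                      branch 1.1.2.1.1.1 (add !U, !S):
                        ○ open, literals {Q=T, R=T, S=F, U=F}.
                      branch 1.1.2.1.1.2 (add !!U, S):
                        ○ open, literals {Q=T, R=T, S=T, U=T}.
                  branch 1.1.2.1.2 (add T):
                    !(!U == S): β-rule — branch into !U, !S  //  !!U, S.
                      branch 1.1.2.1.2.1 (add !U, !S):
                        ○ open, literals {R=T, S=F, T=T, U=F}.
                      branch 1.1.2.1.2.2 (add !!U, S):
                        ○ open, literals {R=T, S=T, T=T, U=T}.
              branch 1.1.2.2 (add !R, (!U == S)):
                (!Q -> T): β-rule — branch into !!Q  //  T.
                  branch 1.1.2.2.1 (add !!Q):
                    (!U == S): β-rule — branch into !U, S  //  !!U, !S.
                      branch 1.1.2.2.1.1 (add !U, S):
                        ○ open, literals {Q=T, R=F, S=T, U=F}.
                      branch 1.1.2.2.1.2 (add !!U, !S):
                        ○ open, literals {Q=T, R=F, S=F, U=T}.
                  branch 1.1.2.2.2 (add T):
                    (!U == S): β-rule — branch into !U, S  //  !!U, !S.
                      branch 1.1.2.2.2.1 (add !U, S):
                        ○ open, literals {R=F, S=T, T=T, U=F}.
                      branch 1.1.2.2.2.2 (add !!U, !S):
                        ○ open, literals {R=F, S=F, T=T, U=T}.
      branch 1.2 (add !(T || (!Q -> T)), (R == (!U == S))):
        !(T || (!Q -> T)): α-rule — add !T, !(!Q -> T).
        !(!Q -> T): α-rule — add !Q, !T.
        (R == (!U == S)): β-rule — branch into R, (!U == S)  //  !R, !(!U == S).
          branch 1.2.1 (add R, (!U == S)):
            (!U == S): β-rule — branch into !U, S  //  !!U, !S.
              branch 1.2.1.1 (add !U, S):
                ○ open, literals {Q=F, R=T, S=T, T=F, U=F}.
              branch 1.2.1.2 (add !!U, !S):
                ○ open, literals {Q=F, R=T, S=F, T=F, U=T}.
          branch 1.2.2 (add !R, !(!U == S)):
            !(!U == S): β-rule — branch into !U, !S  //  !!U, S.
              branch 1.2.2.1 (add !U, !S):
                ○ open, literals {Q=F, R=F, S=F, T=F, U=F}.
              branch 1.2.2.2 (add !!U, S):
                ○ open, literals {Q=F, R=F, S=T, T=F, U=T}.
  branch 2 (add !(S && S)):
    !(S && S): β-rule — branch into !S  //  !S.
      branch 2.1 (add !S):
        ○ open, literals {S=F}.
      branch 2.2 (add !S):
        ○ open, literals {S=F}.
0 branches closed, 18 open.
Each open branch fixes some atoms; the unmentioned ones are free. Counting distinct full assignments: branch {R=T, S=F, T=T, U=F} (P, Q) contributes 4 new; branch {R=T, S=T, T=T, U=T} (P, Q) contributes 4 new; branch {R=F, S=T, T=T, U=F} (P, Q) contributes 4 new; branch {R=F, S=F, T=T, U=T} (P, Q) contributes 4 new; branch {Q=T, R=T, S=F, U=F} (P, T) contributes 2 new; branch {Q=T, R=T, S=T, U=T} (P, T) contributes 2 new; branch {R=T, S=F, T=T, U=F} (P, Q) contributes 0 new; branch {R=T, S=T, T=T, U=T} (P, Q) contributes 0 new; branch {Q=T, R=F, S=T, U=F} (P, T) contributes 2 new; branch {Q=T, R=F, S=F, U=T} (P, T) contributes 2 new; branch {R=F, S=T, T=T, U=F} (P, Q) contributes 0 new; branch {R=F, S=F, T=T, U=T} (P, Q) contributes 0 new; branch {Q=F, R=T, S=T, T=F, U=F} (P) contributes 2 new; branch {Q=F, R=T, S=F, T=F, U=T} (P) contributes 2 new; branch {Q=F, R=F, S=F, T=F, U=F} (P) contributes 2 new; branch {Q=F, R=F, S=T, T=F, U=T} (P) contributes 2 new; branch {S=F} (U, P, Q, R, T) contributes 16 new; branch {S=F} (U, P, Q, R, T) contributes 0 new. Total: 48.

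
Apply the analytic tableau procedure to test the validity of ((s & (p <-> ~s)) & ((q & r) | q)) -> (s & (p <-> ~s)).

Assume the negation and expand:
Initial set: {~(((s & (p <-> ~s)) & ((q & r) | q)) -> (s & (p <-> ~s)))}.
~(((s & (p <-> ~s)) & ((q & r) | q)) -> (s & (p <-> ~s))): α-rule — add ((s & (p <-> ~s)) & ((q & r) | q)), ~(s & (p <-> ~s)).
((s & (p <-> ~s)) & ((q & r) | q)): α-rule — add (s & (p <-> ~s)), ((q & r) | q).
(s & (p <-> ~s)): α-rule — add s, (p <-> ~s).
~(s & (p <-> ~s)): β-rule — branch into ~s  //  ~(p <-> ~s).
  branch 1 (add ~s):
    × closes — contains both s and ~s.
  branch 2 (add ~(p <-> ~s)):
    ((q & r) | q): β-rule — branch into (q & r)  //  q.
      branch 2.1 (add (q & r)):
        (q & r): α-rule — add q, r.
        (p <-> ~s): β-rule — branch into p, ~s  //  ~p, ~~s.
          branch 2.1.1 (add p, ~s):
            × closes — contains both s and ~s.
          branch 2.1.2 (add ~p, ~~s):
            ~(p <-> ~s): β-rule — branch into p, ~~s  //  ~p, ~s.
              branch 2.1.2.1 (add p, ~~s):
                × closes — contains both p and ~p.
              branch 2.1.2.2 (add ~p, ~s):
                × closes — contains both s and ~s.
      branch 2.2 (add q):
        (p <-> ~s): β-rule — branch into p, ~s  //  ~p, ~~s.
          branch 2.2.1 (add p, ~s):
            × closes — contains both s and ~s.
          branch 2.2.2 (add ~p, ~~s):
            ~(p <-> ~s): β-rule — branch into p, ~~s  //  ~p, ~s.
              branch 2.2.2.1 (add p, ~~s):
                × closes — contains both p and ~p.
              branch 2.2.2.2 (add ~p, ~s):
                × closes — contains both s and ~s.
All 7 branches close.
Every branch closed, so the negation is unsatisfiable and the formula is valid.

Valid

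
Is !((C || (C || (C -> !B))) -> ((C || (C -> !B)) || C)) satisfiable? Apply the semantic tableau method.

Unsatisfiable

Initial set: {T !((C || (C || (C -> !B))) -> ((C || (C -> !B)) || C))}.
T !((C || (C || (C -> !B))) -> ((C || (C -> !B)) || C)): α-rule — add T (C || (C || (C -> !B))), F ((C || (C -> !B)) || C).
F ((C || (C -> !B)) || C): α-rule — add F (C || (C -> !B)), F C.
F (C || (C -> !B)): α-rule — add F C, F (C -> !B).
F (C -> !B): α-rule — add T C, F !B.
× closes — contains both C and !C.
All 1 branch closes.
Every branch closed; the formula is unsatisfiable.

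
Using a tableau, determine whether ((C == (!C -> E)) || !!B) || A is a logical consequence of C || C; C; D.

Yes

Initial set: {(C || C); C; D; !(((C == (!C -> E)) || !!B) || A)}.
!(((C == (!C -> E)) || !!B) || A): α-rule — add !((C == (!C -> E)) || !!B), !A.
!((C == (!C -> E)) || !!B): α-rule — add !(C == (!C -> E)), !!!B.
!!!B: drop double negation, giving !B.
(C || C): β-rule — branch into C  //  C.
  branch 1 (add C):
    !(C == (!C -> E)): β-rule — branch into C, !(!C -> E)  //  !C, (!C -> E).
      branch 1.1 (add C, !(!C -> E)):
        !(!C -> E): α-rule — add !C, !E.
        × closes — contains both C and !C.
      branch 1.2 (add !C, (!C -> E)):
        × closes — contains both C and !C.
  branch 2 (add C):
    !(C == (!C -> E)): β-rule — branch into C, !(!C -> E)  //  !C, (!C -> E).
      branch 2.1 (add C, !(!C -> E)):
        !(!C -> E): α-rule — add !C, !E.
        × closes — contains both C and !C.
      branch 2.2 (add !C, (!C -> E)):
        × closes — contains both C and !C.
All 4 branches close.
Every branch closed, so the premises entail the conclusion.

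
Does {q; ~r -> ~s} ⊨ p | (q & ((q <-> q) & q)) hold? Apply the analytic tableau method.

Yes

Initial set: {q; (~r -> ~s); ~(p | (q & ((q <-> q) & q)))}.
~(p | (q & ((q <-> q) & q))): α-rule — add ~p, ~(q & ((q <-> q) & q)).
(~r -> ~s): β-rule — branch into ~~r  //  ~s.
  branch 1 (add ~~r):
    ~(q & ((q <-> q) & q)): β-rule — branch into ~q  //  ~((q <-> q) & q).
      branch 1.1 (add ~q):
        × closes — contains both q and ~q.
      branch 1.2 (add ~((q <-> q) & q)):
        ~((q <-> q) & q): β-rule — branch into ~(q <-> q)  //  ~q.
          branch 1.2.1 (add ~(q <-> q)):
            ~(q <-> q): β-rule — branch into q, ~q  //  ~q, q.
              branch 1.2.1.1 (add q, ~q):
                × closes — contains both q and ~q.
              branch 1.2.1.2 (add ~q, q):
                × closes — contains both q and ~q.
          branch 1.2.2 (add ~q):
            × closes — contains both q and ~q.
  branch 2 (add ~s):
    ~(q & ((q <-> q) & q)): β-rule — branch into ~q  //  ~((q <-> q) & q).
      branch 2.1 (add ~q):
        × closes — contains both q and ~q.
      branch 2.2 (add ~((q <-> q) & q)):
        ~((q <-> q) & q): β-rule — branch into ~(q <-> q)  //  ~q.
          branch 2.2.1 (add ~(q <-> q)):
            ~(q <-> q): β-rule — branch into q, ~q  //  ~q, q.
              branch 2.2.1.1 (add q, ~q):
                × closes — contains both q and ~q.
              branch 2.2.1.2 (add ~q, q):
                × closes — contains both q and ~q.
          branch 2.2.2 (add ~q):
            × closes — contains both q and ~q.
All 8 branches close.
Every branch closed, so the premises entail the conclusion.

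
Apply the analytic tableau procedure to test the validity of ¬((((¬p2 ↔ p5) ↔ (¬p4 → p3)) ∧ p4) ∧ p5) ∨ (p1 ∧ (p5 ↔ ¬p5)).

Assume the negation and expand:
Initial set: {F (¬((((¬p2 ↔ p5) ↔ (¬p4 → p3)) ∧ p4) ∧ p5) ∨ (p1 ∧ (p5 ↔ ¬p5)))}.
F (¬((((¬p2 ↔ p5) ↔ (¬p4 → p3)) ∧ p4) ∧ p5) ∨ (p1 ∧ (p5 ↔ ¬p5))): α-rule — add F ¬((((¬p2 ↔ p5) ↔ (¬p4 → p3)) ∧ p4) ∧ p5), F (p1 ∧ (p5 ↔ ¬p5)).
F ¬((((¬p2 ↔ p5) ↔ (¬p4 → p3)) ∧ p4) ∧ p5): α-rule — add T (((¬p2 ↔ p5) ↔ (¬p4 → p3)) ∧ p4), T p5.
T (((¬p2 ↔ p5) ↔ (¬p4 → p3)) ∧ p4): α-rule — add T ((¬p2 ↔ p5) ↔ (¬p4 → p3)), T p4.
F (p1 ∧ (p5 ↔ ¬p5)): β-rule — branch into F p1  //  F (p5 ↔ ¬p5).
  branch 1 (add F p1):
    T ((¬p2 ↔ p5) ↔ (¬p4 → p3)): β-rule — branch into T (¬p2 ↔ p5), T (¬p4 → p3)  //  F (¬p2 ↔ p5), F (¬p4 → p3).
      branch 1.1 (add T (¬p2 ↔ p5), T (¬p4 → p3)):
        T (¬p2 ↔ p5): β-rule — branch into T ¬p2, T p5  //  F ¬p2, F p5.
          branch 1.1.1 (add T ¬p2, T p5):
            T (¬p4 → p3): β-rule — branch into F ¬p4  //  T p3.
              branch 1.1.1.1 (add F ¬p4):
                ○ open, literals {p1=false, p2=false, p4=true, p5=true}.
              branch 1.1.1.2 (add T p3):
                ○ open, literals {p1=false, p2=false, p3=true, p4=true, p5=true}.
          branch 1.1.2 (add F ¬p2, F p5):
            × closes — contains both p5 and ¬p5.
      branch 1.2 (add F (¬p2 ↔ p5), F (¬p4 → p3)):
        F (¬p4 → p3): α-rule — add T ¬p4, F p3.
        × closes — contains both p4 and ¬p4.
  branch 2 (add F (p5 ↔ ¬p5)):
    T ((¬p2 ↔ p5) ↔ (¬p4 → p3)): β-rule — branch into T (¬p2 ↔ p5), T (¬p4 → p3)  //  F (¬p2 ↔ p5), F (¬p4 → p3).
      branch 2.1 (add T (¬p2 ↔ p5), T (¬p4 → p3)):
        F (p5 ↔ ¬p5): β-rule — branch into T p5, F ¬p5  //  F p5, T ¬p5.
          branch 2.1.1 (add T p5, F ¬p5):
            T (¬p2 ↔ p5): β-rule — branch into T ¬p2, T p5  //  F ¬p2, F p5.
              branch 2.1.1.1 (add T ¬p2, T p5):
                T (¬p4 → p3): β-rule — branch into F ¬p4  //  T p3.
                  branch 2.1.1.1.1 (add F ¬p4):
                    ○ open, literals {p2=false, p4=true, p5=true}.
                  branch 2.1.1.1.2 (add T p3):
                    ○ open, literals {p2=false, p3=true, p4=true, p5=true}.
              branch 2.1.1.2 (add F ¬p2, F p5):
                × closes — contains both p5 and ¬p5.
          branch 2.1.2 (add F p5, T ¬p5):
            × closes — contains both p5 and ¬p5.
      branch 2.2 (add F (¬p2 ↔ p5), F (¬p4 → p3)):
        F (¬p4 → p3): α-rule — add T ¬p4, F p3.
        × closes — contains both p4 and ¬p4.
5 branches closed, 4 open.
An open branch gives a countermodel: p1=false, p2=false, p4=true, p5=true (unmentioned atoms arbitrary); under it the original formula is false.

Not valid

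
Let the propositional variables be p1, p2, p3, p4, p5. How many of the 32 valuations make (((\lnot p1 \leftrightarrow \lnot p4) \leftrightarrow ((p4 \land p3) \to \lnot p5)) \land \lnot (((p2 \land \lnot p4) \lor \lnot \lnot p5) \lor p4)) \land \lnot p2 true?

2

Initial set: {((((\lnot p1 \leftrightarrow \lnot p4) \leftrightarrow ((p4 \land p3) \to \lnot p5)) \land \lnot (((p2 \land \lnot p4) \lor \lnot \lnot p5) \lor p4)) \land \lnot p2)}.
((((\lnot p1 \leftrightarrow \lnot p4) \leftrightarrow ((p4 \land p3) \to \lnot p5)) \land \lnot (((p2 \land \lnot p4) \lor \lnot \lnot p5) \lor p4)) \land \lnot p2): α-rule — add (((\lnot p1 \leftrightarrow \lnot p4) \leftrightarrow ((p4 \land p3) \to \lnot p5)) \land \lnot (((p2 \land \lnot p4) \lor \lnot \lnot p5) \lor p4)), \lnot p2.
(((\lnot p1 \leftrightarrow \lnot p4) \leftrightarrow ((p4 \land p3) \to \lnot p5)) \land \lnot (((p2 \land \lnot p4) \lor \lnot \lnot p5) \lor p4)): α-rule — add ((\lnot p1 \leftrightarrow \lnot p4) \leftrightarrow ((p4 \land p3) \to \lnot p5)), \lnot (((p2 \land \lnot p4) \lor \lnot \lnot p5) \lor p4).
\lnot (((p2 \land \lnot p4) \lor \lnot \lnot p5) \lor p4): α-rule — add \lnot ((p2 \land \lnot p4) \lor \lnot \lnot p5), \lnot p4.
\lnot ((p2 \land \lnot p4) \lor \lnot \lnot p5): α-rule — add \lnot (p2 \land \lnot p4), \lnot \lnot \lnot p5.
\lnot \lnot \lnot p5: drop double negation, giving \lnot p5.
((\lnot p1 \leftrightarrow \lnot p4) \leftrightarrow ((p4 \land p3) \to \lnot p5)): β-rule — branch into (\lnot p1 \leftrightarrow \lnot p4), ((p4 \land p3) \to \lnot p5)  //  \lnot (\lnot p1 \leftrightarrow \lnot p4), \lnot ((p4 \land p3) \to \lnot p5).
  branch 1 (add (\lnot p1 \leftrightarrow \lnot p4), ((p4 \land p3) \to \lnot p5)):
    \lnot (p2 \land \lnot p4): β-rule — branch into \lnot p2  //  \lnot \lnot p4.
      branch 1.1 (add \lnot p2):
        (\lnot p1 \leftrightarrow \lnot p4): β-rule — branch into \lnot p1, \lnot p4  //  \lnot \lnot p1, \lnot \lnot p4.
          branch 1.1.1 (add \lnot p1, \lnot p4):
            ((p4 \land p3) \to \lnot p5): β-rule — branch into \lnot (p4 \land p3)  //  \lnot p5.
              branch 1.1.1.1 (add \lnot (p4 \land p3)):
                \lnot (p4 \land p3): β-rule — branch into \lnot p4  //  \lnot p3.
                  branch 1.1.1.1.1 (add \lnot p4):
                    ○ open, literals {p1=false, p2=false, p4=false, p5=false}.
                  branch 1.1.1.1.2 (add \lnot p3):
                    ○ open, literals {p1=false, p2=false, p3=false, p4=false, p5=false}.
              branch 1.1.1.2 (add \lnot p5):
                ○ open, literals {p1=false, p2=false, p4=false, p5=false}.
          branch 1.1.2 (add \lnot \lnot p1, \lnot \lnot p4):
            × closes — contains both p4 and \lnot p4.
      branch 1.2 (add \lnot \lnot p4):
        × closes — contains both p4 and \lnot p4.
  branch 2 (add \lnot (\lnot p1 \leftrightarrow \lnot p4), \lnot ((p4 \land p3) \to \lnot p5)):
    \lnot ((p4 \land p3) \to \lnot p5): α-rule — add (p4 \land p3), \lnot \lnot p5.
    × closes — contains both p5 and \lnot p5.
3 branches closed, 3 open.
Each open branch fixes some atoms; the unmentioned ones are free. Counting distinct full assignments: branch {p1=false, p2=false, p4=false, p5=false} (p3) contributes 2 new; branch {p1=false, p2=false, p3=false, p4=false, p5=false} (none free) contributes 0 new; branch {p1=false, p2=false, p4=false, p5=false} (p3) contributes 0 new. Total: 2.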